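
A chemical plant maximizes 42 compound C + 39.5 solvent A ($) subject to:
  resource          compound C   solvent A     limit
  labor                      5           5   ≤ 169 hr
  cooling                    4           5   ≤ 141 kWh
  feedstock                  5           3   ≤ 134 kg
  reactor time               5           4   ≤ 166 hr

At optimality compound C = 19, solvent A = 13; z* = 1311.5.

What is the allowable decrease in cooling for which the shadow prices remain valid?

Binding constraints: cooling, feedstock. The basis is B = [[4,5],[5,3]] with det -13.
Per unit decrease in cooling, x* moves by d = (0.2308, -0.3846).
The basis stays optimal until solvent A reaches 0; allowable decrease = 33.8 kWh.

33.8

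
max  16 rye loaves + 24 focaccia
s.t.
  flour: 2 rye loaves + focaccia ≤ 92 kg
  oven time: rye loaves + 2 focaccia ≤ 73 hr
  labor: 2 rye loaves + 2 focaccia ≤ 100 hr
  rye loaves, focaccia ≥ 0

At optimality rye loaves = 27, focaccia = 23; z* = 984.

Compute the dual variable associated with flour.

Check each constraint at x*: flour 77/92 (slack 15); oven time 73/73 (tight); labor 100/100 (tight).
Since flour is not tight, its dual is 0.
From A_Bᵀ y = c: 1·y_oven time + 2·y_labor = 16; 2·y_oven time + 2·y_labor = 24.
Solving: y_oven time = 8, y_labor = 4.
Shadow price of flour = 0.

0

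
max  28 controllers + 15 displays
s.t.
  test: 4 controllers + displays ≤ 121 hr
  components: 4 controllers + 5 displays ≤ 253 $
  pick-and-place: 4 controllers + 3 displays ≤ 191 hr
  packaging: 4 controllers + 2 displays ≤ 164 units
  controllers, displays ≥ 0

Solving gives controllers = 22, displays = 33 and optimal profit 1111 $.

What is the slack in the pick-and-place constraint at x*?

pick-and-place used = 4·22 + 3·33 = 187; slack = 191 − 187 = 4.

4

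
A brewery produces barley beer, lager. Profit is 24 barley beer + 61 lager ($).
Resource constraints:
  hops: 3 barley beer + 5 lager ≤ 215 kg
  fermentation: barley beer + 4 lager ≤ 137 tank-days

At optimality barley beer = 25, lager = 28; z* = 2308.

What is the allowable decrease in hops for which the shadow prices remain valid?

43.75

Binding constraints: hops, fermentation. The basis is B = [[3,5],[1,4]] with det 7.
Per unit decrease in hops, x* moves by d = (-0.5714, 0.1429).
The basis stays optimal until barley beer reaches 0; allowable decrease = 43.75 kg.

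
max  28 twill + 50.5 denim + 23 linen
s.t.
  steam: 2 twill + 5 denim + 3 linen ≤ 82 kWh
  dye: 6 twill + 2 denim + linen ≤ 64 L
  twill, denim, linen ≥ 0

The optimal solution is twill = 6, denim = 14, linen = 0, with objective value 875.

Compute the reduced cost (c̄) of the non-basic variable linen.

Check each constraint at x*: steam 82/82 (tight); dye 64/64 (tight).
From A_Bᵀ y = c: 2·y_steam + 6·y_dye = 28; 5·y_steam + 2·y_dye = 50.5.
This yields shadow prices y_steam = 9.5, y_dye = 1.5.
Reduced cost of linen: c₃ − yᵀa₃ = 23 − (9.5·3 + 1.5·1) = 23 − 30 = -7.

-7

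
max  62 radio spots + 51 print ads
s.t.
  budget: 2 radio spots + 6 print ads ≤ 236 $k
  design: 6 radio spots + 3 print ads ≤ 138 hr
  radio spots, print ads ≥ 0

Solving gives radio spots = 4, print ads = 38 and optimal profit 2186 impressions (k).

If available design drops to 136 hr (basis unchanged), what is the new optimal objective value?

2168

At the optimum: budget uses 236 of 236 (binding); design uses 138 of 138 (binding).
Dual feasibility on the basic columns requires 2·y_budget + 6·y_design = 62, 6·y_budget + 3·y_design = 51.
Solving: y_budget = 4, y_design = 9.
Δz = y_design·Δb = 9 × (-2) = -18, so new z* = 2186 − 18 = 2168.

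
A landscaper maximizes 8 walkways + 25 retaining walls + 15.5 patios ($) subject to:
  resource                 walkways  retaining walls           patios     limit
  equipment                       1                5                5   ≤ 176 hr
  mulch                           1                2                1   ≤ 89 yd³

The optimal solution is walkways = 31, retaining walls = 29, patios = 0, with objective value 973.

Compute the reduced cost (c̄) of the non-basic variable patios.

At the optimum: equipment uses 176 of 176 (binding); mulch uses 89 of 89 (binding).
From A_Bᵀ y = c: 1·y_equipment + 1·y_mulch = 8; 5·y_equipment + 2·y_mulch = 25.
This yields shadow prices y_equipment = 3, y_mulch = 5.
Reduced cost of patios: c₃ − yᵀa₃ = 15.5 − (3·5 + 5·1) = 15.5 − 20 = -4.5.

-4.5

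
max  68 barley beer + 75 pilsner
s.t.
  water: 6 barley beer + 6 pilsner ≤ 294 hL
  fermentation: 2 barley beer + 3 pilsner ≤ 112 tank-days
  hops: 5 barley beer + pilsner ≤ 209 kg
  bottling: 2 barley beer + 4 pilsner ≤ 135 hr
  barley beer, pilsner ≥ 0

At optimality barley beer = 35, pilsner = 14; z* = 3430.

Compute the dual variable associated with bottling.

At the optimum: water uses 294 of 294 (binding); fermentation uses 112 of 112 (binding); hops uses 189 of 209 (slack = 20); bottling uses 126 of 135 (slack = 9).
Since hops, bottling are not tight, their duals are 0.
The binding rows give the dual system: 6·y_water + 2·y_fermentation = 68 and 6·y_water + 3·y_fermentation = 75.
This yields shadow prices y_water = 9, y_fermentation = 7.
Shadow price of bottling = 0.

0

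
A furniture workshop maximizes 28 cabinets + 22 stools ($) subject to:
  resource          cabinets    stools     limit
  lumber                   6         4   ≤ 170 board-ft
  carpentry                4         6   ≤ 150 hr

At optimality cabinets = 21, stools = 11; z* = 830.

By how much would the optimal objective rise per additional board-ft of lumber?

4

Check each constraint at x*: lumber 170/170 (tight); carpentry 150/150 (tight).
From A_Bᵀ y = c: 6·y_lumber + 4·y_carpentry = 28; 4·y_lumber + 6·y_carpentry = 22.
→ y_lumber = 4 and y_carpentry = 1.
Shadow price of lumber = 4.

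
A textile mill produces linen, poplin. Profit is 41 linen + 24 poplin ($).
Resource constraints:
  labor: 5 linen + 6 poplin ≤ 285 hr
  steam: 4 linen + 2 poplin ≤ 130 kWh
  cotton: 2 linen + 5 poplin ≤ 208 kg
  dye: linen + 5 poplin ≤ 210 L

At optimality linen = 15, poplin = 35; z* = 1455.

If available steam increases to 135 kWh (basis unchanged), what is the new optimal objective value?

1500

At the optimum: labor uses 285 of 285 (binding); steam uses 130 of 130 (binding); cotton uses 205 of 208 (slack = 3); dye uses 190 of 210 (slack = 20).
By complementary slackness, y = 0 for the non-binding constraints.
The binding rows give the dual system: 5·y_labor + 4·y_steam = 41 and 6·y_labor + 2·y_steam = 24.
This yields shadow prices y_labor = 1, y_steam = 9.
Δz = y_steam·Δb = 9 × (5) = 45, so new z* = 1455 + 45 = 1500.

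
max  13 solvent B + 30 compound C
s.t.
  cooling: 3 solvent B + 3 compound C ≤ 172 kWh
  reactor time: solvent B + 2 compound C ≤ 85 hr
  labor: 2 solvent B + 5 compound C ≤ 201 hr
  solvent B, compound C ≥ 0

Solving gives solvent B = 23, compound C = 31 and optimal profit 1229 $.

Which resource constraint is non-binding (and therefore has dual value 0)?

cooling

cooling: 162/172 (slack 10)
reactor time: 85/85 (binding)
labor: 201/201 (binding)
By complementary slackness, a constraint with positive slack has shadow price 0 → cooling.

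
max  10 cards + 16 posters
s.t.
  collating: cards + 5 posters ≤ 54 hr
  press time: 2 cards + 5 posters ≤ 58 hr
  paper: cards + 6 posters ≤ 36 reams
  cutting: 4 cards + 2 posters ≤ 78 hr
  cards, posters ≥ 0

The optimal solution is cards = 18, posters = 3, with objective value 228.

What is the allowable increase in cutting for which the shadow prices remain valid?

Binding constraints: paper, cutting. The basis is B = [[1,6],[4,2]] with det -22.
Per unit increase in cutting, x* moves by d = (0.2727, -0.0455).
The basis stays optimal until press time becomes binding; allowable increase = 22 hr.

22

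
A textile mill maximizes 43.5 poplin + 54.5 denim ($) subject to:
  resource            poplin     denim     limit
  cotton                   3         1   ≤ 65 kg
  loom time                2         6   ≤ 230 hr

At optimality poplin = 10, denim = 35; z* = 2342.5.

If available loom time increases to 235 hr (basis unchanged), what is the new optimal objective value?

2380

Check each constraint at x*: cotton 65/65 (tight); loom time 230/230 (tight).
Dual feasibility on the basic columns requires 3·y_cotton + 2·y_loom time = 43.5, 1·y_cotton + 6·y_loom time = 54.5.
This yields shadow prices y_cotton = 9.5, y_loom time = 7.5.
Δz = y_loom time·Δb = 7.5 × (5) = 37.5, so new z* = 2342.5 + 37.5 = 2380.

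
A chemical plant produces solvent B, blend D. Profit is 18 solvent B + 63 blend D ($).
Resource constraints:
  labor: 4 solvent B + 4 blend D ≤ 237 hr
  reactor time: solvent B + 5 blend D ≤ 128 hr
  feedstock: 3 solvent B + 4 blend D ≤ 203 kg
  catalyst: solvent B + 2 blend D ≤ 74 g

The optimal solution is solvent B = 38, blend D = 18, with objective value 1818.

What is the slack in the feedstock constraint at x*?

17

feedstock used = 3·38 + 4·18 = 186; slack = 203 − 186 = 17.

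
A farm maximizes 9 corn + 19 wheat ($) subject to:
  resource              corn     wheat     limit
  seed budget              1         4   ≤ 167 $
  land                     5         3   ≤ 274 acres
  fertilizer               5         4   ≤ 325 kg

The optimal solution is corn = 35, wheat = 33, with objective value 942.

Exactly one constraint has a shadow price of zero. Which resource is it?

fertilizer

seed budget: 167/167 (binding)
land: 274/274 (binding)
fertilizer: 307/325 (slack 18)
By complementary slackness, a constraint with positive slack has shadow price 0 → fertilizer.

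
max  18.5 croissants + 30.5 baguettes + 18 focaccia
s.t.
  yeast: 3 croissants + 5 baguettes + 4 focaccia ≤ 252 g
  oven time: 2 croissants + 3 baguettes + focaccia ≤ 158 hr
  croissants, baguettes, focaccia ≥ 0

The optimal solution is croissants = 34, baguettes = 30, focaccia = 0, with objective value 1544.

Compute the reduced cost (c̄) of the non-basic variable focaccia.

-5

At the optimum: yeast uses 252 of 252 (binding); oven time uses 158 of 158 (binding).
The binding rows give the dual system: 3·y_yeast + 2·y_oven time = 18.5 and 5·y_yeast + 3·y_oven time = 30.5.
→ y_yeast = 5.5 and y_oven time = 1.
Reduced cost of focaccia: c₃ − yᵀa₃ = 18 − (5.5·4 + 1·1) = 18 − 23 = -5.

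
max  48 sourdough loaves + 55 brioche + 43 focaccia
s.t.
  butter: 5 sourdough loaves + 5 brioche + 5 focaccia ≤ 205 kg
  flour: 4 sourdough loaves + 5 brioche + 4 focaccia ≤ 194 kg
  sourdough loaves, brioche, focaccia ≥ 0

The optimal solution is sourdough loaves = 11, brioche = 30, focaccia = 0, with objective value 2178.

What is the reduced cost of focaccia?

-5

Check each constraint at x*: butter 205/205 (tight); flour 194/194 (tight).
From A_Bᵀ y = c: 5·y_butter + 4·y_flour = 48; 5·y_butter + 5·y_flour = 55.
→ y_butter = 4 and y_flour = 7.
Reduced cost of focaccia: c₃ − yᵀa₃ = 43 − (4·5 + 7·4) = 43 − 48 = -5.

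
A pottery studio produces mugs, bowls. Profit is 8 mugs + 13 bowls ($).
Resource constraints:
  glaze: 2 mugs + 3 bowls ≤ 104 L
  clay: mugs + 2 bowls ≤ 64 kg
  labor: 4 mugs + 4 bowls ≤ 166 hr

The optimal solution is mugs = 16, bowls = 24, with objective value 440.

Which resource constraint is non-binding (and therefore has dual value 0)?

glaze: 104/104 (binding)
clay: 64/64 (binding)
labor: 160/166 (slack 6)
By complementary slackness, a constraint with positive slack has shadow price 0 → labor.

labor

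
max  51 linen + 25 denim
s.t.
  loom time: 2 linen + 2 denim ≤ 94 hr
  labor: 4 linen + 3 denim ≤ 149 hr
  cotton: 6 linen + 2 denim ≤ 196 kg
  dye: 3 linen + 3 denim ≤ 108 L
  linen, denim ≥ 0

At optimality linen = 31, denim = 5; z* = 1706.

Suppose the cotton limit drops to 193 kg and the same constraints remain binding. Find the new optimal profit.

Binding: cotton and dye. Non-binding: loom time (22 unused), labor (10 unused).
By complementary slackness, y = 0 for the non-binding constraints.
Dual feasibility on the basic columns requires 6·y_cotton + 3·y_dye = 51, 2·y_cotton + 3·y_dye = 25.
Solving: y_cotton = 6.5, y_dye = 4.
Δz = y_cotton·Δb = 6.5 × (-3) = -19.5, so new z* = 1706 − 19.5 = 1686.5.

1686.5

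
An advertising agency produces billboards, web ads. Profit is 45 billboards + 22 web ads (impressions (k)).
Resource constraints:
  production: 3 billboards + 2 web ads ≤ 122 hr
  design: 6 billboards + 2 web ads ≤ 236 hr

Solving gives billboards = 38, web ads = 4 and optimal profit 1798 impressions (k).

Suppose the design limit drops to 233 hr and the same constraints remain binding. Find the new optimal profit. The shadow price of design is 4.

1786

Δb = -3, so new z* = 1798 + (4)·(-3) = 1798 − 12 = 1786.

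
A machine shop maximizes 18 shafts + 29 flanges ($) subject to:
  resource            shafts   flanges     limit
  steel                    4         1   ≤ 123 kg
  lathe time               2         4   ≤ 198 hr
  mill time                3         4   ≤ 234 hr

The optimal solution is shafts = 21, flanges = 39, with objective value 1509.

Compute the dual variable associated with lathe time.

At the optimum: steel uses 123 of 123 (binding); lathe time uses 198 of 198 (binding); mill time uses 219 of 234 (slack = 15).
Since mill time is not tight, its dual is 0.
The binding rows give the dual system: 4·y_steel + 2·y_lathe time = 18 and 1·y_steel + 4·y_lathe time = 29.
Solving: y_steel = 1, y_lathe time = 7.
Shadow price of lathe time = 7.

7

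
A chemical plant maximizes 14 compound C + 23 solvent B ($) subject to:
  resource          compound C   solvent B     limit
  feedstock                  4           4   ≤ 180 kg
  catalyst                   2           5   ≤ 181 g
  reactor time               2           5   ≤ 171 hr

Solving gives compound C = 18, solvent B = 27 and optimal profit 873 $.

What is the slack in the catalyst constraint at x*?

catalyst used = 2·18 + 5·27 = 171; slack = 181 − 171 = 10.

10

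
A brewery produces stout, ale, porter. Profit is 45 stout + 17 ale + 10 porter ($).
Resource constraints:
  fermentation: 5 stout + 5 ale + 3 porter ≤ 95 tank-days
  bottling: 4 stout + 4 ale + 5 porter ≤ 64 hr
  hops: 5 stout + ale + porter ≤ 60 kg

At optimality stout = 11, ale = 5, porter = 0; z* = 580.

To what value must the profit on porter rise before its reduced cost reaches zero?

19.5

Check each constraint at x*: fermentation 80/95 (slack 15); bottling 64/64 (tight); hops 60/60 (tight).
By complementary slackness, y = 0 for the non-binding constraint.
From A_Bᵀ y = c: 4·y_bottling + 5·y_hops = 45; 4·y_bottling + 1·y_hops = 17.
→ y_bottling = 2.5 and y_hops = 7.
porter enters the basis when its profit ≥ yᵀa₃ = 2.5·5 + 7·1 = 19.5.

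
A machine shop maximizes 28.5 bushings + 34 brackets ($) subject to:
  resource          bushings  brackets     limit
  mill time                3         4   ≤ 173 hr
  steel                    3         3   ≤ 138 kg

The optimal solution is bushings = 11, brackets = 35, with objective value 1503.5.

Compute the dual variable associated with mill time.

Both mill time and steel are binding at x*.
From A_Bᵀ y = c: 3·y_mill time + 3·y_steel = 28.5; 4·y_mill time + 3·y_steel = 34.
→ y_mill time = 5.5 and y_steel = 4.
Shadow price of mill time = 5.5.

5.5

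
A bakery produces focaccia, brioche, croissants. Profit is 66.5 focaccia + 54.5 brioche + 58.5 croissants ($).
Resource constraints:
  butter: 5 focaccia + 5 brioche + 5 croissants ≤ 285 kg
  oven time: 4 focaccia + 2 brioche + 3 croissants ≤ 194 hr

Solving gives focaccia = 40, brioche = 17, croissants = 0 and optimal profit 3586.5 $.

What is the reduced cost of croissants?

Check each constraint at x*: butter 285/285 (tight); oven time 194/194 (tight).
Dual feasibility on the basic columns requires 5·y_butter + 4·y_oven time = 66.5, 5·y_butter + 2·y_oven time = 54.5.
→ y_butter = 8.5 and y_oven time = 6.
Reduced cost of croissants: c₃ − yᵀa₃ = 58.5 − (8.5·5 + 6·3) = 58.5 − 60.5 = -2.

-2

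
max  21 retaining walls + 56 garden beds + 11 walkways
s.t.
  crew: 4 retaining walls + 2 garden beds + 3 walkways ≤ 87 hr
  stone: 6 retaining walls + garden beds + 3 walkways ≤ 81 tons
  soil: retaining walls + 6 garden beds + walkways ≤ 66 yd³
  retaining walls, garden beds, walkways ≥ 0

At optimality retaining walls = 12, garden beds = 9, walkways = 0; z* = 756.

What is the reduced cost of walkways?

-4

Check each constraint at x*: crew 66/87 (slack 21); stone 81/81 (tight); soil 66/66 (tight).
Slack constraints have shadow price 0 (complementary slackness).
The binding rows give the dual system: 6·y_stone + 1·y_soil = 21 and 1·y_stone + 6·y_soil = 56.
→ y_stone = 2 and y_soil = 9.
Reduced cost of walkways: c₃ − yᵀa₃ = 11 − (2·3 + 9·1) = 11 − 15 = -4.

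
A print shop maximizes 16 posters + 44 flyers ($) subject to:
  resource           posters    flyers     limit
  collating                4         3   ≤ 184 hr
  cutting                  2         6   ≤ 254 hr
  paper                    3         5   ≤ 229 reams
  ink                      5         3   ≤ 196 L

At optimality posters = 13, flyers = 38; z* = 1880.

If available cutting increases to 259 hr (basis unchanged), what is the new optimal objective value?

1912.5

At the optimum: collating uses 166 of 184 (slack = 18); cutting uses 254 of 254 (binding); paper uses 229 of 229 (binding); ink uses 179 of 196 (slack = 17).
By complementary slackness, y = 0 for the non-binding constraints.
Dual feasibility on the basic columns requires 2·y_cutting + 3·y_paper = 16, 6·y_cutting + 5·y_paper = 44.
Solving: y_cutting = 6.5, y_paper = 1.
Δz = y_cutting·Δb = 6.5 × (5) = 32.5, so new z* = 1880 + 32.5 = 1912.5.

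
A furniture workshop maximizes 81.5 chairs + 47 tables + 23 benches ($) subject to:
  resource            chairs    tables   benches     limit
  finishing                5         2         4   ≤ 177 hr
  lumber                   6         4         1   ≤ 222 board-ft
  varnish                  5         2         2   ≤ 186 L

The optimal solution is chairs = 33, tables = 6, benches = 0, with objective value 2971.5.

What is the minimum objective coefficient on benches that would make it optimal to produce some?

Binding: finishing and lumber. Non-binding: varnish (9 unused).
Slack constraints have shadow price 0 (complementary slackness).
The binding rows give the dual system: 5·y_finishing + 6·y_lumber = 81.5 and 2·y_finishing + 4·y_lumber = 47.
This yields shadow prices y_finishing = 5.5, y_lumber = 9.
benches enters the basis when its profit ≥ yᵀa₃ = 5.5·4 + 9·1 = 31.

31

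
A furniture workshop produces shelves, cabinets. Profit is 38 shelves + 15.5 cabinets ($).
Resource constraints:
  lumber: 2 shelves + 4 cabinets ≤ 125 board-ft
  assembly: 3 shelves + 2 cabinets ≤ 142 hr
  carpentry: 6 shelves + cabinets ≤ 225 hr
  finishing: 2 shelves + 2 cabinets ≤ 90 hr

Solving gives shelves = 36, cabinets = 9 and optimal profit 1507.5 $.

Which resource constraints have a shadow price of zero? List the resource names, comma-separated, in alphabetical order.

assembly, lumber

lumber: 108/125 (slack 17)
assembly: 126/142 (slack 16)
carpentry: 225/225 (binding)
finishing: 90/90 (binding)
By complementary slackness, a constraint with positive slack has shadow price 0 → assembly, lumber.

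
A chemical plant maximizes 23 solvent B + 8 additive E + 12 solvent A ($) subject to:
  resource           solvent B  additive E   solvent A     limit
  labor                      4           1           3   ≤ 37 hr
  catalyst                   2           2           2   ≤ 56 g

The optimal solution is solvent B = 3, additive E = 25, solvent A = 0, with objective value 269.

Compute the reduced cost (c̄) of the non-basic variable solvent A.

Both labor and catalyst are binding at x*.
The binding rows give the dual system: 4·y_labor + 2·y_catalyst = 23 and 1·y_labor + 2·y_catalyst = 8.
→ y_labor = 5 and y_catalyst = 1.5.
Reduced cost of solvent A: c₃ − yᵀa₃ = 12 − (5·3 + 1.5·2) = 12 − 18 = -6.

-6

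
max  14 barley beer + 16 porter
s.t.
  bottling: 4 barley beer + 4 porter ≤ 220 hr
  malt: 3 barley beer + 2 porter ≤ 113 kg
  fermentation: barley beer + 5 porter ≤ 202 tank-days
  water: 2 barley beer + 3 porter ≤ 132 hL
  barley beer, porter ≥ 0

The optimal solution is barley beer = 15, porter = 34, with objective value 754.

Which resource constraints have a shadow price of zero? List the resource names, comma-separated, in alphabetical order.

bottling, fermentation

bottling: 196/220 (slack 24)
malt: 113/113 (binding)
fermentation: 185/202 (slack 17)
water: 132/132 (binding)
By complementary slackness, a constraint with positive slack has shadow price 0 → bottling, fermentation.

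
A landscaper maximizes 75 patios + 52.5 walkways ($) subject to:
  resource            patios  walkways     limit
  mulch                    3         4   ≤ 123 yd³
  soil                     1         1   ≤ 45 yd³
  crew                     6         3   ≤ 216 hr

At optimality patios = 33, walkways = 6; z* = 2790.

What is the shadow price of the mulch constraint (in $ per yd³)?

Check each constraint at x*: mulch 123/123 (tight); soil 39/45 (slack 6); crew 216/216 (tight).
Since soil is not tight, its dual is 0.
From A_Bᵀ y = c: 3·y_mulch + 6·y_crew = 75; 4·y_mulch + 3·y_crew = 52.5.
This yields shadow prices y_mulch = 6, y_crew = 9.5.
Shadow price of mulch = 6.

6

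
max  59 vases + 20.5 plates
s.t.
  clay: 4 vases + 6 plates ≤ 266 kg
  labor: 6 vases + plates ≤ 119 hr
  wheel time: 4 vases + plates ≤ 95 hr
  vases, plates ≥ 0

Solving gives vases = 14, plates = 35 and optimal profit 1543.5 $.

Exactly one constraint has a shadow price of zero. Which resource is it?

wheel time

clay: 266/266 (binding)
labor: 119/119 (binding)
wheel time: 91/95 (slack 4)
By complementary slackness, a constraint with positive slack has shadow price 0 → wheel time.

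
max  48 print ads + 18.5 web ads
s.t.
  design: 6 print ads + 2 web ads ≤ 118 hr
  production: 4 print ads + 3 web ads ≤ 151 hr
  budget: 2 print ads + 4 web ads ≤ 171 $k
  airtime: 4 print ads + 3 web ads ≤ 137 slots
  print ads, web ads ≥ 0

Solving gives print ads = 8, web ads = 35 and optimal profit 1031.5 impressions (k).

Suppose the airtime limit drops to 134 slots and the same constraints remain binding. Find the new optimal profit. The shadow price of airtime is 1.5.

Δb = -3, so new z* = 1031.5 + (1.5)·(-3) = 1031.5 − 4.5 = 1027.

1027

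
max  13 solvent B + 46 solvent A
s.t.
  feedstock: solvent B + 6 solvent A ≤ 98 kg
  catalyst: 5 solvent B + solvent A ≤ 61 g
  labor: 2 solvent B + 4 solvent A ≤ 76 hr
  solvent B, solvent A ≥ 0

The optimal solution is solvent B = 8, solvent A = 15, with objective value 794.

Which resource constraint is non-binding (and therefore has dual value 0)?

catalyst

feedstock: 98/98 (binding)
catalyst: 55/61 (slack 6)
labor: 76/76 (binding)
By complementary slackness, a constraint with positive slack has shadow price 0 → catalyst.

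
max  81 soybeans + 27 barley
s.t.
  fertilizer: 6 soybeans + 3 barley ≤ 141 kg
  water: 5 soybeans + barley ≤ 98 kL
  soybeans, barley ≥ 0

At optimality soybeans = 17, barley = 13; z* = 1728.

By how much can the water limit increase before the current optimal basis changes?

19.5

Binding constraints: fertilizer, water. The basis is B = [[6,3],[5,1]] with det -9.
Per unit increase in water, x* moves by d = (0.3333, -0.6667).
The basis stays optimal until barley reaches 0; allowable increase = 19.5 kL.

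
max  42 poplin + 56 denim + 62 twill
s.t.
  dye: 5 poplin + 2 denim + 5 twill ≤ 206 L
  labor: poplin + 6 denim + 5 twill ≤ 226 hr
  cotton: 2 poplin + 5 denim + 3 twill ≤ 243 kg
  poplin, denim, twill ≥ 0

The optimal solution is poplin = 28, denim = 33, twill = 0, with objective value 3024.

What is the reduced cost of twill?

At the optimum: dye uses 206 of 206 (binding); labor uses 226 of 226 (binding); cotton uses 221 of 243 (slack = 22).
By complementary slackness, y = 0 for the non-binding constraint.
The binding rows give the dual system: 5·y_dye + 1·y_labor = 42 and 2·y_dye + 6·y_labor = 56.
This yields shadow prices y_dye = 7, y_labor = 7.
Reduced cost of twill: c₃ − yᵀa₃ = 62 − (7·5 + 7·5) = 62 − 70 = -8.

-8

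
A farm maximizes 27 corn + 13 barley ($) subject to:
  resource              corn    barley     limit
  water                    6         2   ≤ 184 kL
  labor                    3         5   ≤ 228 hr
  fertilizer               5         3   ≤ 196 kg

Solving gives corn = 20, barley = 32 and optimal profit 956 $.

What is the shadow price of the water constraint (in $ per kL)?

2

At the optimum: water uses 184 of 184 (binding); labor uses 220 of 228 (slack = 8); fertilizer uses 196 of 196 (binding).
Since labor is not tight, its dual is 0.
From A_Bᵀ y = c: 6·y_water + 5·y_fertilizer = 27; 2·y_water + 3·y_fertilizer = 13.
This yields shadow prices y_water = 2, y_fertilizer = 3.
Shadow price of water = 2.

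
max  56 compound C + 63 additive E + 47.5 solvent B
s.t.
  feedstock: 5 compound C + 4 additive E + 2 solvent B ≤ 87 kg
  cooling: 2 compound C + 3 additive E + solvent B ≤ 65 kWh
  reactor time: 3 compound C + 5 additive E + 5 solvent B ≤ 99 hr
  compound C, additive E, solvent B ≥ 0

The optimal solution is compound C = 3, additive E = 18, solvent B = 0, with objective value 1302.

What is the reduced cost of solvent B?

-1.5

At the optimum: feedstock uses 87 of 87 (binding); cooling uses 60 of 65 (slack = 5); reactor time uses 99 of 99 (binding).
By complementary slackness, y = 0 for the non-binding constraint.
The binding rows give the dual system: 5·y_feedstock + 3·y_reactor time = 56 and 4·y_feedstock + 5·y_reactor time = 63.
Solving: y_feedstock = 7, y_reactor time = 7.
Reduced cost of solvent B: c₃ − yᵀa₃ = 47.5 − (7·2 + 7·5) = 47.5 − 49 = -1.5.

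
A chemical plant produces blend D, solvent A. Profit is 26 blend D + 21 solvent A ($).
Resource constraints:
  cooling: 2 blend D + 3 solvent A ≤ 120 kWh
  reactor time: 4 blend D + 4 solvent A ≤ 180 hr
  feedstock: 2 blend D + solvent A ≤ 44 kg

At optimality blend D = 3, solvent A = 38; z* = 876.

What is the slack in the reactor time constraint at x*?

16

reactor time used = 4·3 + 4·38 = 164; slack = 180 − 164 = 16.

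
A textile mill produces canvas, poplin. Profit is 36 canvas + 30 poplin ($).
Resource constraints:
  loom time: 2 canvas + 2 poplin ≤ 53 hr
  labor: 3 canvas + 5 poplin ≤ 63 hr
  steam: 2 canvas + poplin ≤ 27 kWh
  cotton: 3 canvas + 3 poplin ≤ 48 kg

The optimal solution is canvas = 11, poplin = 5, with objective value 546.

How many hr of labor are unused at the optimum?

labor used = 3·11 + 5·5 = 58; slack = 63 − 58 = 5.

5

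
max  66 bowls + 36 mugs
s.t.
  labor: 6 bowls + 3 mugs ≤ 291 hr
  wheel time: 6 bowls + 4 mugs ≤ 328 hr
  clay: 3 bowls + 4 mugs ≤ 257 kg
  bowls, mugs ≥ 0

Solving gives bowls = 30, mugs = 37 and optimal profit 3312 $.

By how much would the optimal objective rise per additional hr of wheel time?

At the optimum: labor uses 291 of 291 (binding); wheel time uses 328 of 328 (binding); clay uses 238 of 257 (slack = 19).
By complementary slackness, y = 0 for the non-binding constraint.
Dual feasibility on the basic columns requires 6·y_labor + 6·y_wheel time = 66, 3·y_labor + 4·y_wheel time = 36.
Solving: y_labor = 8, y_wheel time = 3.
Shadow price of wheel time = 3.

3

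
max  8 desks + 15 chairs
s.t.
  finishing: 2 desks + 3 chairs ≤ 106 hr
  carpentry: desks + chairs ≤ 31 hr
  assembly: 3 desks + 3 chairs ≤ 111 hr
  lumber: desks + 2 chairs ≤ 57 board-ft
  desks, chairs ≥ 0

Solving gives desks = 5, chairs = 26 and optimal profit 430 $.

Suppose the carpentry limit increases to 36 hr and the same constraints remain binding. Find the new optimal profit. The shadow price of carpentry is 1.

435

Δb = 5, so new z* = 430 + (1)·(5) = 430 + 5 = 435.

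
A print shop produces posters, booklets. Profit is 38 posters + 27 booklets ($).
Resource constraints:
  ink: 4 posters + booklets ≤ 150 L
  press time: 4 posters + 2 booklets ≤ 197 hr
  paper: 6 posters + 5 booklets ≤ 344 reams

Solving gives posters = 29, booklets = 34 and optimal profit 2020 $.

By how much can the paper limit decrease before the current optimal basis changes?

119

Binding constraints: ink, paper. The basis is B = [[4,1],[6,5]] with det 14.
Per unit decrease in paper, x* moves by d = (0.0714, -0.2857).
The basis stays optimal until booklets reaches 0; allowable decrease = 119 reams.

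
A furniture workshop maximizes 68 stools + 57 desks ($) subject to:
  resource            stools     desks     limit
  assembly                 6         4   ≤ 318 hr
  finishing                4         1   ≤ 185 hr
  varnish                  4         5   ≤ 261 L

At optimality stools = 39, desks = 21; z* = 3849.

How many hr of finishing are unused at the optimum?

finishing used = 4·39 + 1·21 = 177; slack = 185 − 177 = 8.

8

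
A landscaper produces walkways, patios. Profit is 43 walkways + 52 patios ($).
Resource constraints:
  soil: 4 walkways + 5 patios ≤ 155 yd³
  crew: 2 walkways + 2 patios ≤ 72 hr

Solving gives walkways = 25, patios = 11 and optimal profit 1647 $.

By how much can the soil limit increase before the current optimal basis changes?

Binding constraints: soil, crew. The basis is B = [[4,5],[2,2]] with det -2.
Per unit increase in soil, x* moves by d = (-1, 1).
The basis stays optimal until walkways reaches 0; allowable increase = 25 yd³.

25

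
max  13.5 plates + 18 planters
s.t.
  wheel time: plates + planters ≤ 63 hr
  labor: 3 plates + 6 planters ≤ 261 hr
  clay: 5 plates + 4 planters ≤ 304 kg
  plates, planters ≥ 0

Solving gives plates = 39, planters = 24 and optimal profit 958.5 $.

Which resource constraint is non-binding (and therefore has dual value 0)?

clay

wheel time: 63/63 (binding)
labor: 261/261 (binding)
clay: 291/304 (slack 13)
By complementary slackness, a constraint with positive slack has shadow price 0 → clay.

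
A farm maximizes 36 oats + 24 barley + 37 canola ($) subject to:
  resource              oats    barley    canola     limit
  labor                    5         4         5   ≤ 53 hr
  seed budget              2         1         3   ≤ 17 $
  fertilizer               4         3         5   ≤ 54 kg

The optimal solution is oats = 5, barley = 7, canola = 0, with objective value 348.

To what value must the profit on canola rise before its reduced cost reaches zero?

Check each constraint at x*: labor 53/53 (tight); seed budget 17/17 (tight); fertilizer 41/54 (slack 13).
Slack constraints have shadow price 0 (complementary slackness).
From A_Bᵀ y = c: 5·y_labor + 2·y_seed budget = 36; 4·y_labor + 1·y_seed budget = 24.
→ y_labor = 4 and y_seed budget = 8.
canola enters the basis when its profit ≥ yᵀa₃ = 4·5 + 8·3 = 44.

44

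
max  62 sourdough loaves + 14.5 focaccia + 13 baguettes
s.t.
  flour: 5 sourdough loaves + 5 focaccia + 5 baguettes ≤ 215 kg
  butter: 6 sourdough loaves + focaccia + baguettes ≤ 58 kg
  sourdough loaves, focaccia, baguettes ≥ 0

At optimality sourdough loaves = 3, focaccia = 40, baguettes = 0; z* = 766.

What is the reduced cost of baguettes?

-1.5

Check each constraint at x*: flour 215/215 (tight); butter 58/58 (tight).
From A_Bᵀ y = c: 5·y_flour + 6·y_butter = 62; 5·y_flour + 1·y_butter = 14.5.
This yields shadow prices y_flour = 1, y_butter = 9.5.
Reduced cost of baguettes: c₃ − yᵀa₃ = 13 − (1·5 + 9.5·1) = 13 − 14.5 = -1.5.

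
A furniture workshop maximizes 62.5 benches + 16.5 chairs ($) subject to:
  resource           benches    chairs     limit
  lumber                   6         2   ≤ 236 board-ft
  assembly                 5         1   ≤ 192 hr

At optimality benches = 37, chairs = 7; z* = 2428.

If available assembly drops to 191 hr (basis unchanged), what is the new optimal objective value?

2421.5

Both lumber and assembly are binding at x*.
The binding rows give the dual system: 6·y_lumber + 5·y_assembly = 62.5 and 2·y_lumber + 1·y_assembly = 16.5.
Solving: y_lumber = 5, y_assembly = 6.5.
Δz = y_assembly·Δb = 6.5 × (-1) = -6.5, so new z* = 2428 − 6.5 = 2421.5.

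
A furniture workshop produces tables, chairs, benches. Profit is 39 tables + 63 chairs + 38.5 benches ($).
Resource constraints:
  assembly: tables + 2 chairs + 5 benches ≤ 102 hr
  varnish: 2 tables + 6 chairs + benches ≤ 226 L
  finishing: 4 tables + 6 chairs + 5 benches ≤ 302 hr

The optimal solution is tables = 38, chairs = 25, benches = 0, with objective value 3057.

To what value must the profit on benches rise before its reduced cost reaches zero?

46.5

Binding: varnish and finishing. Non-binding: assembly (14 unused).
By complementary slackness, y = 0 for the non-binding constraint.
The binding rows give the dual system: 2·y_varnish + 4·y_finishing = 39 and 6·y_varnish + 6·y_finishing = 63.
This yields shadow prices y_varnish = 1.5, y_finishing = 9.
benches enters the basis when its profit ≥ yᵀa₃ = 1.5·1 + 9·5 = 46.5.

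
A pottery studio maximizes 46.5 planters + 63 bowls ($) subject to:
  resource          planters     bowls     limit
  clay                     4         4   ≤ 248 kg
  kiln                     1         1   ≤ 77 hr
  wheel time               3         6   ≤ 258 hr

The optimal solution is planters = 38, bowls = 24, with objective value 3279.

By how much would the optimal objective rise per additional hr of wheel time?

5.5

At the optimum: clay uses 248 of 248 (binding); kiln uses 62 of 77 (slack = 15); wheel time uses 258 of 258 (binding).
By complementary slackness, y = 0 for the non-binding constraint.
From A_Bᵀ y = c: 4·y_clay + 3·y_wheel time = 46.5; 4·y_clay + 6·y_wheel time = 63.
This yields shadow prices y_clay = 7.5, y_wheel time = 5.5.
Shadow price of wheel time = 5.5.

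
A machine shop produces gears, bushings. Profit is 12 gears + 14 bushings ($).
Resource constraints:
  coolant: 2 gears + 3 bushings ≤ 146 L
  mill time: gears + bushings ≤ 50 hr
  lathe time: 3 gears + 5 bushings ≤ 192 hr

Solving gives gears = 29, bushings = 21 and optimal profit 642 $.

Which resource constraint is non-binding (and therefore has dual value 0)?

coolant

coolant: 121/146 (slack 25)
mill time: 50/50 (binding)
lathe time: 192/192 (binding)
By complementary slackness, a constraint with positive slack has shadow price 0 → coolant.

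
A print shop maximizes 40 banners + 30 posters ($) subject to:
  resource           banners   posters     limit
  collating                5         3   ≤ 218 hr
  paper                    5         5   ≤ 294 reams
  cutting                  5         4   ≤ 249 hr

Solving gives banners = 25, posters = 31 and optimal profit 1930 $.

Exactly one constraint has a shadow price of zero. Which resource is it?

collating: 218/218 (binding)
paper: 280/294 (slack 14)
cutting: 249/249 (binding)
By complementary slackness, a constraint with positive slack has shadow price 0 → paper.

paper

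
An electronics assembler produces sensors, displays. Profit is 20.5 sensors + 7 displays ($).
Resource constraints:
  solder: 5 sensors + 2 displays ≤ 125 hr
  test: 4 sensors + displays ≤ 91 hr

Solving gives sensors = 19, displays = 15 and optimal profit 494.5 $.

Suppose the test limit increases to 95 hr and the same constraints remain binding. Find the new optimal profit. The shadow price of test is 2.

Δb = 4, so new z* = 494.5 + (2)·(4) = 494.5 + 8 = 502.5.

502.5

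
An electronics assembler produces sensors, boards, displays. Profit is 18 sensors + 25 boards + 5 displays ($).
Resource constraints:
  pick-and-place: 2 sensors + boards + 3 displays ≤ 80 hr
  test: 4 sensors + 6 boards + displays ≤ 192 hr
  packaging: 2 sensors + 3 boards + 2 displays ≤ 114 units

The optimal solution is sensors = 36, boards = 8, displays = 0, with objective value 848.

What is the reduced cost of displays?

-2

At the optimum: pick-and-place uses 80 of 80 (binding); test uses 192 of 192 (binding); packaging uses 96 of 114 (slack = 18).
By complementary slackness, y = 0 for the non-binding constraint.
From A_Bᵀ y = c: 2·y_pick-and-place + 4·y_test = 18; 1·y_pick-and-place + 6·y_test = 25.
→ y_pick-and-place = 1 and y_test = 4.
Reduced cost of displays: c₃ − yᵀa₃ = 5 − (1·3 + 4·1) = 5 − 7 = -2.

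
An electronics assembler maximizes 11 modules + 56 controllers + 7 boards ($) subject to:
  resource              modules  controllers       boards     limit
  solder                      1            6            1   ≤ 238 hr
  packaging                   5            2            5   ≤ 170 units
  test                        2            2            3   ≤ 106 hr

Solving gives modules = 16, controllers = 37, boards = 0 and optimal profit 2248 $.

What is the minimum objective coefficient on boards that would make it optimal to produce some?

12

Check each constraint at x*: solder 238/238 (tight); packaging 154/170 (slack 16); test 106/106 (tight).
Slack constraints have shadow price 0 (complementary slackness).
The binding rows give the dual system: 1·y_solder + 2·y_test = 11 and 6·y_solder + 2·y_test = 56.
Solving: y_solder = 9, y_test = 1.
boards enters the basis when its profit ≥ yᵀa₃ = 9·1 + 1·3 = 12.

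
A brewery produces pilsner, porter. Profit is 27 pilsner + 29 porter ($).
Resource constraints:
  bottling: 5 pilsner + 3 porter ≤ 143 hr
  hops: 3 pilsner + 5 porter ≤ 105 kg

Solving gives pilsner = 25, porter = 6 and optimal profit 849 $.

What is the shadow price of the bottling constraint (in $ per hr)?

3

At the optimum: bottling uses 143 of 143 (binding); hops uses 105 of 105 (binding).
From A_Bᵀ y = c: 5·y_bottling + 3·y_hops = 27; 3·y_bottling + 5·y_hops = 29.
Solving: y_bottling = 3, y_hops = 4.
Shadow price of bottling = 3.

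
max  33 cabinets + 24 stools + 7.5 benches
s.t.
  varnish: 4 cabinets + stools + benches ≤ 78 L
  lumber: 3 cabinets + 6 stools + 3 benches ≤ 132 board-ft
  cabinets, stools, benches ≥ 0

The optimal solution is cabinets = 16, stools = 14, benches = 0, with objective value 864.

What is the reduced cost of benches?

Both varnish and lumber are binding at x*.
From A_Bᵀ y = c: 4·y_varnish + 3·y_lumber = 33; 1·y_varnish + 6·y_lumber = 24.
Solving: y_varnish = 6, y_lumber = 3.
Reduced cost of benches: c₃ − yᵀa₃ = 7.5 − (6·1 + 3·3) = 7.5 − 15 = -7.5.

-7.5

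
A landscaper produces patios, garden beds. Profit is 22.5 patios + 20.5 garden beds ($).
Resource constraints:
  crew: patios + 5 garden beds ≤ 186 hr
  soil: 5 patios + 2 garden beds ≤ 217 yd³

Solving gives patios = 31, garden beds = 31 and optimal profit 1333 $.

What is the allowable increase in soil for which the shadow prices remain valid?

713

Binding constraints: crew, soil. The basis is B = [[1,5],[5,2]] with det -23.
Per unit increase in soil, x* moves by d = (0.2174, -0.0435).
The basis stays optimal until garden beds reaches 0; allowable increase = 713 yd³.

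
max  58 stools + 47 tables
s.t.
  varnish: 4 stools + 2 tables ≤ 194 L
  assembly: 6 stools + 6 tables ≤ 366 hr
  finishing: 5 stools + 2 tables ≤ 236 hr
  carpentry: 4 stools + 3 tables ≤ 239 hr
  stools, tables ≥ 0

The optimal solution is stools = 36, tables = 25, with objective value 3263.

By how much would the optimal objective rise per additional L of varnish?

Binding: varnish and assembly. Non-binding: finishing (6 unused), carpentry (20 unused).
Slack constraints have shadow price 0 (complementary slackness).
Dual feasibility on the basic columns requires 4·y_varnish + 6·y_assembly = 58, 2·y_varnish + 6·y_assembly = 47.
Solving: y_varnish = 5.5, y_assembly = 6.
Shadow price of varnish = 5.5.

5.5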